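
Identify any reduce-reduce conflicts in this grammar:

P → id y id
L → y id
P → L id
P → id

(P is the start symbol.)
A reduce-reduce conflict occurs when an LR(0) state has two complete items [A → α .] and [B → β .] — both call for a reduction, and with no lookahead the parser cannot choose between them.

Augment with P' → P and build the canonical LR(0) collection (I0 = CLOSURE({[P' → . P]}), then GOTO on every symbol after a dot until no new states appear). It has 9 states:
  I0: { [L → . y id], [P → . L id], [P → . id y id], [P → . id], [P' → . P] }  — shift
  I1: { [P → L . id] }  — shift
  I2: { [P' → P .] }  — accept
  I3: { [P → id . y id], [P → id .] }  — shift, reduce
  I4: { [L → y . id] }  — shift
  I5: { [L → y id .] }  — reduce
  I6: { [P → id y . id] }  — shift
  I7: { [P → id y id .] }  — reduce
  I8: { [P → L id .] }  — reduce

No state contains more than one complete item.

Answer: No reduce-reduce conflicts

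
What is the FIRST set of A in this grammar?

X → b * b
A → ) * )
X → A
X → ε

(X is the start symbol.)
To compute FIRST(A), examine every production with A on the left-hand side, reading each right-hand side left to right until a non-nullable symbol is reached.

From A → ) * ):
  - ')' is a terminal: add ')' and stop

Collecting: FIRST(A) = { ')' }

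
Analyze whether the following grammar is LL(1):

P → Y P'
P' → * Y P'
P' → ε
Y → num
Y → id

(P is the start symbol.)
A grammar is LL(1) if for each non-terminal N with multiple productions, the predict sets of those productions are pairwise disjoint, where PREDICT(N → α) = (FIRST(α) \ {ε}) ∪ (FOLLOW(N) if α ⇒* ε).

Relevant sets:
  FOLLOW(P') = { $ }

For P':
  PREDICT(P' → '*' Y P') = { '*' }
  PREDICT(P' → ε) = { $ }
For Y:
  PREDICT(Y → num) = { 'num' }
  PREDICT(Y → id) = { 'id' }
P has a single production, so nothing to check there.

All predict sets are disjoint. The grammar IS LL(1).

Answer: Yes, the grammar is LL(1).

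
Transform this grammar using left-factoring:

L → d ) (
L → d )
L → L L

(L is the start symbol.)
Left-factoring transforms A → αβ₁ | αβ₂ into A → αA' and A' → β₁ | β₂
(α is the longest common prefix among the alternatives). Repeat until
no nonterminal has two alternatives with a common prefix.

Round 1: L has alternatives sharing prefix 'd )'. Introduce L': L → d ) L'
  Add: L' → (
  Add: L' → ε

No remaining common prefixes — done.

Resulting grammar:
L → d ) L'
L' → (
L' → ε
L → L L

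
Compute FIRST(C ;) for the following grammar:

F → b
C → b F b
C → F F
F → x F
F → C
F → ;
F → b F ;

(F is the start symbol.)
{ ';', 'b', 'x' }

FIRST sets of the non-terminals involved (from the grammar, by fixed-point iteration):
  FIRST(C) = { ';', 'b', 'x' }

To compute FIRST(C ;), process the symbols left to right:
Symbol C is a non-terminal. Add FIRST(C) \ {ε} = { ';', 'b', 'x' }
C is not nullable (ε ∉ FIRST(C)), so stop here.
FIRST(C ;) = { ';', 'b', 'x' }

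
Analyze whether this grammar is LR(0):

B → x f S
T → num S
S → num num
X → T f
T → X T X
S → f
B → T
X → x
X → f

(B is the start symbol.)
Augment with B' → B and build the canonical LR(0) collection (I0 = CLOSURE({[B' → . B]}), then GOTO on every symbol after a dot until no new states appear). It has 19 states:
  I0: { [B → . T], [B → . x f S], [B' → . B], [T → . X T X], [T → . num S], [X → . T f], [X → . f], [X → . x] }  — shift
  I1: { [B' → B .] }  — accept
  I2: { [B → T .], [X → T . f] }  — shift, reduce
  I3: { [T → . X T X], [T → . num S], [T → X . T X], [X → . T f], [X → . f], [X → . x] }  — shift
  I4: { [X → f .] }  — reduce
  I5: { [S → . f], [S → . num num], [T → num . S] }  — shift
  I6: { [B → x . f S], [X → x .] }  — shift, reduce
  I7: { [B → x f . S], [S → . f], [S → . num num] }  — shift
  I8: { [B → x f S .] }  — reduce
  I9: { [S → f .] }  — reduce
  I10: { [S → num . num] }  — shift
  I11: { [S → num num .] }  — reduce
  I12: { [T → num S .] }  — reduce
  I13: { [T → . X T X], [T → . num S], [T → X T . X], [X → . T f], [X → . f], [X → . x], [X → T . f] }  — shift
  I14: { [X → x .] }  — reduce
  I15: { [X → T . f] }  — shift
  I16: { [T → . X T X], [T → . num S], [T → X . T X], [T → X T X .], [X → . T f], [X → . f], [X → . x] }  — shift, reduce
  I17: { [X → T f .], [X → f .] }  — 2 reduces
  I18: { [X → T f .] }  — reduce

Conflict in state I2:
  Shift-reduce conflict between [B → T .] and [X → T . f]
So the grammar is NOT LR(0).

Answer: No. Shift-reduce conflict between [B → T .] and [X → T . f]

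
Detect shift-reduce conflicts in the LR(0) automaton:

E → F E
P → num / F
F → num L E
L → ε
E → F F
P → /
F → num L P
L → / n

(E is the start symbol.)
A shift-reduce conflict occurs when an LR(0) state has both:
  - a complete (reduce) item [A → α .] (dot at the end), and
  - a shift item [B → β . c γ] (dot before a terminal).

Augment with E' → E and build the canonical LR(0) collection (I0 = CLOSURE({[E' → . E]}), then GOTO on every symbol after a dot until no new states appear). It has 15 states:
  I0: { [E → . F E], [E → . F F], [E' → . E], [F → . num L E], [F → . num L P] }  — shift
  I1: { [E' → E .] }  — accept
  I2: { [E → . F E], [E → . F F], [E → F . E], [E → F . F], [F → . num L E], [F → . num L P] }  — shift
  I3: { [F → num . L E], [F → num . L P], [L → . / n], [L → .] }  — shift, reduce
  I4: { [L → / . n] }  — shift
  I5: { [E → . F E], [E → . F F], [F → . num L E], [F → . num L P], [F → num L . E], [F → num L . P], [P → . /], [P → . num / F] }  — shift
  I6: { [P → / .] }  — reduce
  I7: { [F → num L E .] }  — reduce
  I8: { [F → num L P .] }  — reduce
  I9: { [F → num . L E], [F → num . L P], [L → . / n], [L → .], [P → num . / F] }  — shift, reduce
  I10: { [F → . num L E], [F → . num L P], [L → / . n], [P → num / . F] }  — shift
  I11: { [P → num / F .] }  — reduce
  I12: { [L → / n .] }  — reduce
  I13: { [E → F E .] }  — reduce
  I14: { [E → . F E], [E → . F F], [E → F . E], [E → F . F], [E → F F .], [F → . num L E], [F → . num L P] }  — shift, reduce

I3 contains reduce item [L → .] and shift item [L → . / n] — shift-reduce conflict.
I9 contains reduce item [L → .] and shift items [L → . / n], [P → num . / F] — shift-reduce conflict.
I14 contains reduce item [E → F F .] and shift items [F → . num L E], [F → . num L P] — shift-reduce conflict.

Answer: Yes — I3: [L → .] vs [L → . / n]; I9: [L → .] vs [L → . / n]; I14: [E → F F .] vs [F → . num L E]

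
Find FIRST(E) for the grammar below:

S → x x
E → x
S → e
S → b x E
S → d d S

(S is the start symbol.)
To compute FIRST(E), examine every production with E on the left-hand side, reading each right-hand side left to right until a non-nullable symbol is reached.

From E → x:
  - x is a terminal: add 'x' and stop

Collecting: FIRST(E) = { 'x' }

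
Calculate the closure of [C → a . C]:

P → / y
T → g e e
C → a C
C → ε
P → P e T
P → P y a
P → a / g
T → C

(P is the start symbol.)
{ [C → . a C], [C → .], [C → a . C] }

To compute CLOSURE, for each item [A → α.Bβ] where B is a non-terminal, add [B → .γ] for all productions B → γ; repeat for the newly added items until nothing changes.

Start with: [C → a . C]
  [C → a . C] has the dot before C: add [C → . a C], [C → .]
No further items can be added.

CLOSURE = { [C → . a C], [C → .], [C → a . C] }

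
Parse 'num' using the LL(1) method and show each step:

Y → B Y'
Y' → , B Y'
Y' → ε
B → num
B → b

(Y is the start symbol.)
LL(1) parsing maintains a stack (initially the start symbol over $) and the input. At each step: if the stack top is a terminal, match it against the current input token; if it is a non-terminal N, replace it with the RHS of M[N, lookahead] (the unique production whose predict set contains the lookahead).

Stack is shown with the top on the left.

Stack     Input  Action
-----------------------
Y $       num $  output Y → B Y'
B Y' $    num $  output B → num
num Y' $  num $  match 'num'
Y' $      $      output Y' → ε
$         $      accept

The string is accepted.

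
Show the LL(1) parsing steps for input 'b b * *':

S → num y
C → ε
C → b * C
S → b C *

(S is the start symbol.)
Stack is shown with the top on the left.

Stack      Input      Action
----------------------------
S $        b b * * $  output S → b C *
b C * $    b b * * $  match 'b'
C * $      b * * $    output C → b * C
b * C * $  b * * $    match 'b'
* C * $    * * $      match '*'
C * $      * $        output C → ε
* $        * $        match '*'
$          $          accept

The string is accepted.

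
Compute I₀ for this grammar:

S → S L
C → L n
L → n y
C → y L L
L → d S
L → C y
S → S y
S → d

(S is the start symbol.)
First, augment the grammar with S' → S
I₀ = CLOSURE({ [S' → . S] }):
  [S' → . S] has the dot before S: add [S → . S L], [S → . S y], [S → . d]
No further items can be added.

I₀ = { [S → . S L], [S → . S y], [S → . d], [S' → . S] }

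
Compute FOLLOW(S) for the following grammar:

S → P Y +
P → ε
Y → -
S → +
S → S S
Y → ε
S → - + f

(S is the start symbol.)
To compute FOLLOW(S), find every occurrence of S on a right-hand side N → α S β: add FIRST(β) \ {ε}, and if β is empty or nullable also add FOLLOW(N). Iterate to a fixed point.

S is the start symbol, so $ ∈ FOLLOW(S).
In S → S S: S is followed by S, add FIRST(S) \ {ε} = { '+', '-' }
In S → S S: S is at the end; this adds FOLLOW(S) to itself — nothing new

Taking the union: FOLLOW(S) = { $, '+', '-' }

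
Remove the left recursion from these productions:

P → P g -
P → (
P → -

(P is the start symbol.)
P is directly left-recursive. The standard transformation for
  A → A α₁ | ... | A α_m | β₁ | ... | β_n
is
  A  → β₁ A' | ... | β_n A'
  A' → α₁ A' | ... | α_m A' | ε

P → ( becomes P → ( P'
P → - becomes P → - P'
P → P g - becomes P' → g - P'
Add P' → ε

Resulting grammar:
P → ( P'
P → - P'
P' → g - P'
P' → ε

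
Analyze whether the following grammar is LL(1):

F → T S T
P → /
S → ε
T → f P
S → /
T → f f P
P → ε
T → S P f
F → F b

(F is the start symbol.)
A grammar is LL(1) if for each non-terminal N with multiple productions, the predict sets of those productions are pairwise disjoint, where PREDICT(N → α) = (FIRST(α) \ {ε}) ∪ (FOLLOW(N) if α ⇒* ε).

Relevant sets:
  FIRST(T) = { '/', 'f' }
  FIRST(F) = { '/', 'f' }
  FIRST(S) = { '/', ε }
  FIRST(P) = { '/', ε }
  FOLLOW(P) = { $, '/', 'b', 'f' }
  FOLLOW(S) = { '/', 'f' }

For F:
  PREDICT(F → T S T) = { '/', 'f' }
  PREDICT(F → F b) = { '/', 'f' }
For P:
  PREDICT(P → '/') = { '/' }
  PREDICT(P → ε) = { $, '/', 'b', 'f' }
For S:
  PREDICT(S → ε) = { '/', 'f' }
  PREDICT(S → '/') = { '/' }
For T:
  PREDICT(T → f P) = { 'f' }
  PREDICT(T → f f P) = { 'f' }
  PREDICT(T → S P f) = { '/', 'f' }

Conflict found: Predict set conflict for F: { '/', 'f' }
The grammar is NOT LL(1).

Answer: No. Predict set conflict for F: { '/', 'f' }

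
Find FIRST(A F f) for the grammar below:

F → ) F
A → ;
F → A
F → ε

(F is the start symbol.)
{ ';' }

FIRST sets of the non-terminals involved (from the grammar, by fixed-point iteration):
  FIRST(A) = { ';' }

To compute FIRST(A F f), process the symbols left to right:
Symbol A is a non-terminal. Add FIRST(A) \ {ε} = { ';' }
A is not nullable (ε ∉ FIRST(A)), so stop here.
FIRST(A F f) = { ';' }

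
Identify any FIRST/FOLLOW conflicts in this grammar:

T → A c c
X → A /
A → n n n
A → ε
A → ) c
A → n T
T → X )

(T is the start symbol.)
A FIRST/FOLLOW conflict occurs when a non-terminal N has a nullable alternative N → β (β ⇒* ε) and another alternative N → α with FIRST(α) ∩ FOLLOW(N) ≠ ∅: on such a lookahead the parser cannot decide between expanding α and letting N vanish via β.

Nullable non-terminals: A.

A: nullable alternative(s) A → ε; FOLLOW(A) = { '/', 'c' }
  A → n n n: FIRST \ {ε} = { 'n' } — disjoint from FOLLOW(A)
  A → ε: FIRST \ {ε} = { } — this is the only nullable alternative, skip
  A → ) c: FIRST \ {ε} = { ')' } — disjoint from FOLLOW(A)
  A → n T: FIRST \ {ε} = { 'n' } — disjoint from FOLLOW(A)

T, X have no nullable alternative, so no FIRST/FOLLOW check is needed there.

No FIRST/FOLLOW conflicts found.

Answer: No FIRST/FOLLOW conflicts.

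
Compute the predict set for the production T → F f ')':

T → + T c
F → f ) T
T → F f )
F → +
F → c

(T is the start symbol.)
{ '+', 'c', 'f' }

PREDICT(T → F f ')') = (FIRST(RHS) \ {ε}) ∪ (FOLLOW(T) if ε ∈ FIRST(RHS), i.e. RHS ⇒* ε)
FIRST(F) = { '+', 'c', 'f' }
FIRST(F f ')') = { '+', 'c', 'f' }
ε ∉ FIRST(F f ')'), so FOLLOW(T) is not added.
PREDICT(T → F f ')') = { '+', 'c', 'f' }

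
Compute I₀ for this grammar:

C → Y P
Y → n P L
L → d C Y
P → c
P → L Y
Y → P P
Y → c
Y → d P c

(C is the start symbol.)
First, augment the grammar with C' → C
I₀ = CLOSURE({ [C' → . C] }):
  [C' → . C] has the dot before C: add [C → . Y P]
  [C → . Y P] has the dot before Y: add [Y → . n P L], [Y → . P P], [Y → . c], [Y → . d P c]
  [Y → . P P] has the dot before P: add [P → . c], [P → . L Y]
  [P → . L Y] has the dot before L: add [L → . d C Y]
No further items can be added.

I₀ = { [C → . Y P], [C' → . C], [L → . d C Y], [P → . L Y], [P → . c], [Y → . P P], [Y → . c], [Y → . d P c], [Y → . n P L] }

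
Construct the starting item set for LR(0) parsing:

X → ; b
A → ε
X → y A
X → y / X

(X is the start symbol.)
{ [X → . ; b], [X → . y / X], [X → . y A], [X' → . X] }

First, augment the grammar with X' → X
I₀ = CLOSURE({ [X' → . X] }):
  [X' → . X] has the dot before X: add [X → . ; b], [X → . y A], [X → . y / X]
No further items can be added.

I₀ = { [X → . ; b], [X → . y / X], [X → . y A], [X' → . X] }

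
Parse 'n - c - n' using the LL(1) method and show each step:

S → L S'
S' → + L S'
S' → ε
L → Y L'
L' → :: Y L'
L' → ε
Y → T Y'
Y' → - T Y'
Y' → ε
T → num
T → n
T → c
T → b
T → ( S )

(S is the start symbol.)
LL(1) parsing maintains a stack (initially the start symbol over $) and the input. At each step: if the stack top is a terminal, match it against the current input token; if it is a non-terminal N, replace it with the RHS of M[N, lookahead] (the unique production whose predict set contains the lookahead).

Stack is shown with the top on the left.

Stack           Input        Action
-----------------------------------
S $             n - c - n $  output S → L S'
L S' $          n - c - n $  output L → Y L'
Y L' S' $       n - c - n $  output Y → T Y'
T Y' L' S' $    n - c - n $  output T → n
n Y' L' S' $    n - c - n $  match 'n'
Y' L' S' $      - c - n $    output Y' → - T Y'
- T Y' L' S' $  - c - n $    match '-'
T Y' L' S' $    c - n $      output T → c
c Y' L' S' $    c - n $      match 'c'
Y' L' S' $      - n $        output Y' → - T Y'
- T Y' L' S' $  - n $        match '-'
T Y' L' S' $    n $          output T → n
n Y' L' S' $    n $          match 'n'
Y' L' S' $      $            output Y' → ε
L' S' $         $            output L' → ε
S' $            $            output S' → ε
$               $            accept

The string is accepted.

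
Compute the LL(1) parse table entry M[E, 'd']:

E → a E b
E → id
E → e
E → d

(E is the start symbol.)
To find M[E, 'd'], we find productions for E where 'd' is in the predict set (PREDICT(N → α) = (FIRST(α) \ {ε}) ∪ (FOLLOW(N) if α ⇒* ε)).

E → a E b: PREDICT = { 'a' }
E → id: PREDICT = { 'id' }
E → e: PREDICT = { 'e' }
E → d: PREDICT = { 'd' }
  'd' is in predict set, so this production goes in M[E, 'd']

M[E, 'd'] = E → d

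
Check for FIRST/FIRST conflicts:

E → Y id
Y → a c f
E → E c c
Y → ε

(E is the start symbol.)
Yes. E → Y id / E → E c c on { 'a', 'id' }

FIRST sets of the non-terminals at (or reachable through a nullable prefix from) the front of some alternative:
  FIRST(Y) = { 'a', ε }
  FIRST(E) = { 'a', 'id' }

Productions for E:
  E → Y id: FIRST = { 'a', 'id' }
  E → E c c: FIRST = { 'a', 'id' }
Productions for Y:
  Y → a c f: FIRST = { 'a' }
  Y → ε: FIRST = { ε }

Conflict for E: E → Y id and E → E c c
  Overlap: { 'a', 'id' }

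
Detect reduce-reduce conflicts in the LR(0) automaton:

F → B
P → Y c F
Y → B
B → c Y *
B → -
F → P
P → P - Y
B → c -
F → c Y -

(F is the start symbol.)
Augment with F' → F and build the canonical LR(0) collection (I0 = CLOSURE({[F' → . F]}), then GOTO on every symbol after a dot until no new states appear). It has 18 states:
  I0: { [B → . -], [B → . c -], [B → . c Y *], [F → . B], [F → . P], [F → . c Y -], [F' → . F], [P → . P - Y], [P → . Y c F], [Y → . B] }  — shift
  I1: { [B → - .] }  — reduce
  I2: { [F → B .], [Y → B .] }  — 2 reduces
  I3: { [F' → F .] }  — accept
  I4: { [F → P .], [P → P . - Y] }  — shift, reduce
  I5: { [P → Y . c F] }  — shift
  I6: { [B → . -], [B → . c -], [B → . c Y *], [B → c . -], [B → c . Y *], [F → c . Y -], [Y → . B] }  — shift
  I7: { [B → - .], [B → c - .] }  — 2 reduces
  I8: { [Y → B .] }  — reduce
  I9: { [B → c Y . *], [F → c Y . -] }  — shift
  I10: { [B → . -], [B → . c -], [B → . c Y *], [B → c . -], [B → c . Y *], [Y → . B] }  — shift
  I11: { [B → c Y . *] }  — shift
  I12: { [B → c Y * .] }  — reduce
  I13: { [F → c Y - .] }  — reduce
  I14: { [B → . -], [B → . c -], [B → . c Y *], [F → . B], [F → . P], [F → . c Y -], [P → . P - Y], [P → . Y c F], [P → Y c . F], [Y → . B] }  — shift
  I15: { [P → Y c F .] }  — reduce
  I16: { [B → . -], [B → . c -], [B → . c Y *], [P → P - . Y], [Y → . B] }  — shift
  I17: { [P → P - Y .] }  — reduce

I2 contains complete items [F → B .], [Y → B .] — reduce-reduce conflict.
I7 contains complete items [B → - .], [B → c - .] — reduce-reduce conflict.

Answer: Yes — I2: [F → B .] vs [Y → B .]; I7: [B → - .] vs [B → c - .]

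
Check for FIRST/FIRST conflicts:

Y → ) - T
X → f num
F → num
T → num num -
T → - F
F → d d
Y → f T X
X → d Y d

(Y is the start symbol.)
No FIRST/FIRST conflicts.

Productions for Y:
  Y → ) - T: FIRST = { ')' }
  Y → f T X: FIRST = { 'f' }
Productions for X:
  X → f num: FIRST = { 'f' }
  X → d Y d: FIRST = { 'd' }
Productions for F:
  F → num: FIRST = { 'num' }
  F → d d: FIRST = { 'd' }
Productions for T:
  T → num num -: FIRST = { 'num' }
  T → - F: FIRST = { '-' }

All alternatives of each non-terminal have pairwise disjoint FIRST sets.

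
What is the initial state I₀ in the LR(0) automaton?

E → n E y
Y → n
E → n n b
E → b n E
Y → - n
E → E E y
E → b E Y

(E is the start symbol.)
{ [E → . E E y], [E → . b E Y], [E → . b n E], [E → . n E y], [E → . n n b], [E' → . E] }

First, augment the grammar with E' → E
I₀ = CLOSURE({ [E' → . E] }):
  [E' → . E] has the dot before E: add [E → . n E y], [E → . n n b], [E → . b n E], [E → . E E y], [E → . b E Y]
No further items can be added.

I₀ = { [E → . E E y], [E → . b E Y], [E → . b n E], [E → . n E y], [E → . n n b], [E' → . E] }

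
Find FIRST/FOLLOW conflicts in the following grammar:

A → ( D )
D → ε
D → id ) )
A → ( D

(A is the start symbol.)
No FIRST/FOLLOW conflicts.

Nullable non-terminals: D.

D: nullable alternative(s) D → ε; FOLLOW(D) = { $, ')' }
  D → ε: FIRST \ {ε} = { } — this is the only nullable alternative, skip
  D → id ) ): FIRST \ {ε} = { 'id' } — disjoint from FOLLOW(D)

A has no nullable alternative, so no FIRST/FOLLOW check is needed there.

No FIRST/FOLLOW conflicts found.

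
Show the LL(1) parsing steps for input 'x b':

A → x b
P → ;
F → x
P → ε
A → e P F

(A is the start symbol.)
Stack is shown with the top on the left.

Stack  Input  Action
--------------------
A $    x b $  output A → x b
x b $  x b $  match 'x'
b $    b $    match 'b'
$      $      accept

The string is accepted.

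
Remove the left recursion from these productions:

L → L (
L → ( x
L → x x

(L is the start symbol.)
L → ( x L'
L → x x L'
L' → ( L'
L' → ε

L is directly left-recursive. The standard transformation for
  A → A α₁ | ... | A α_m | β₁ | ... | β_n
is
  A  → β₁ A' | ... | β_n A'
  A' → α₁ A' | ... | α_m A' | ε

L → ( x becomes L → ( x L'
L → x x becomes L → x x L'
L → L ( becomes L' → ( L'
Add L' → ε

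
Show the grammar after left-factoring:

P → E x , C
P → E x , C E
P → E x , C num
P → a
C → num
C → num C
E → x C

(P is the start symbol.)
P → E x , C P'
P' → ε
P' → E
P' → num
P → a
C → num C'
C' → ε
C' → C
E → x C

Left-factoring transforms A → αβ₁ | αβ₂ into A → αA' and A' → β₁ | β₂
(α is the longest common prefix among the alternatives). Repeat until
no nonterminal has two alternatives with a common prefix.

Round 1: P has alternatives sharing prefix 'E x , C'. Introduce P': P → E x , C P'
  Add: P' → ε
  Add: P' → E
  Add: P' → num

Round 2: C has alternatives sharing prefix 'num'. Introduce C': C → num C'
  Add: C' → ε
  Add: C' → C

No remaining common prefixes — done.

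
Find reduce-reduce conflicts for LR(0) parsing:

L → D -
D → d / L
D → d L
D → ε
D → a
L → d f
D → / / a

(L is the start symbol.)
A reduce-reduce conflict occurs when an LR(0) state has two complete items [A → α .] and [B → β .] — both call for a reduction, and with no lookahead the parser cannot choose between them.

Augment with L' → L and build the canonical LR(0) collection (I0 = CLOSURE({[L' → . L]}), then GOTO on every symbol after a dot until no new states appear). It has 14 states:
  I0: { [D → . / / a], [D → . a], [D → . d / L], [D → . d L], [D → .], [L → . D -], [L → . d f], [L' → . L] }  — shift, reduce
  I1: { [D → / . / a] }  — shift
  I2: { [L → D . -] }  — shift
  I3: { [L' → L .] }  — accept
  I4: { [D → a .] }  — reduce
  I5: { [D → . / / a], [D → . a], [D → . d / L], [D → . d L], [D → .], [D → d . / L], [D → d . L], [L → . D -], [L → . d f], [L → d . f] }  — shift, reduce
  I6: { [D → . / / a], [D → . a], [D → . d / L], [D → . d L], [D → .], [D → / . / a], [D → d / . L], [L → . D -], [L → . d f] }  — shift, reduce
  I7: { [D → d L .] }  — reduce
  I8: { [L → d f .] }  — reduce
  I9: { [D → / . / a], [D → / / . a] }  — shift
  I10: { [D → d / L .] }  — reduce
  I11: { [D → / / . a] }  — shift
  I12: { [D → / / a .] }  — reduce
  I13: { [L → D - .] }  — reduce

No state contains more than one complete item.

Answer: No reduce-reduce conflicts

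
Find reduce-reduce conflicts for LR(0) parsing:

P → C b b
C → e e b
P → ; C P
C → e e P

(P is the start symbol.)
No reduce-reduce conflicts

A reduce-reduce conflict occurs when an LR(0) state has two complete items [A → α .] and [B → β .] — both call for a reduction, and with no lookahead the parser cannot choose between them.

Augment with P' → P and build the canonical LR(0) collection (I0 = CLOSURE({[P' → . P]}), then GOTO on every symbol after a dot until no new states appear). It has 12 states:
  I0: { [C → . e e P], [C → . e e b], [P → . ; C P], [P → . C b b], [P' → . P] }  — shift
  I1: { [C → . e e P], [C → . e e b], [P → ; . C P] }  — shift
  I2: { [P → C . b b] }  — shift
  I3: { [P' → P .] }  — accept
  I4: { [C → e . e P], [C → e . e b] }  — shift
  I5: { [C → . e e P], [C → . e e b], [C → e e . P], [C → e e . b], [P → . ; C P], [P → . C b b] }  — shift
  I6: { [C → e e P .] }  — reduce
  I7: { [C → e e b .] }  — reduce
  I8: { [P → C b . b] }  — shift
  I9: { [P → C b b .] }  — reduce
  I10: { [C → . e e P], [C → . e e b], [P → . ; C P], [P → . C b b], [P → ; C . P] }  — shift
  I11: { [P → ; C P .] }  — reduce

No state contains more than one complete item.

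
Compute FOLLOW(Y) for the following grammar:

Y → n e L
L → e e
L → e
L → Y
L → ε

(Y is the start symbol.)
{ $ }

Y is the start symbol, so $ ∈ FOLLOW(Y).
In L → Y: Y is at the end, add FOLLOW(L)

The FOLLOW sets referred to above (computed the same way, to a fixed point):
  FOLLOW(L) = { $ }

Taking the union: FOLLOW(Y) = { $ }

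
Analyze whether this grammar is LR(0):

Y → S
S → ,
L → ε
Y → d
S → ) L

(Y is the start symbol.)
Augment with Y' → Y and build the canonical LR(0) collection (I0 = CLOSURE({[Y' → . Y]}), then GOTO on every symbol after a dot until no new states appear). It has 7 states:
  I0: { [S → . ) L], [S → . ,], [Y → . S], [Y → . d], [Y' → . Y] }  — shift
  I1: { [L → .], [S → ) . L] }  — reduce
  I2: { [S → , .] }  — reduce
  I3: { [Y → S .] }  — reduce
  I4: { [Y' → Y .] }  — accept
  I5: { [Y → d .] }  — reduce
  I6: { [S → ) L .] }  — reduce

Every state is either a pure shift/goto state or contains exactly one complete item and nothing to shift — no conflicts. The grammar is LR(0).

Answer: Yes, the grammar is LR(0)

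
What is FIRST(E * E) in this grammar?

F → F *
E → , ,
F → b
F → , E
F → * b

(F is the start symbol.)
{ ',' }

FIRST sets of the non-terminals involved (from the grammar, by fixed-point iteration):
  FIRST(E) = { ',' }

To compute FIRST(E * E), process the symbols left to right:
Symbol E is a non-terminal. Add FIRST(E) \ {ε} = { ',' }
E is not nullable (ε ∉ FIRST(E)), so stop here.
FIRST(E * E) = { ',' }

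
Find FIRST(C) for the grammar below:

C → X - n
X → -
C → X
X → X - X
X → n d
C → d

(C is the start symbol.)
{ '-', 'd', 'n' }

FIRST sets of the other non-terminals involved (by the same procedure, iterated to a fixed point):
  FIRST(X) = { '-', 'n' }

From C → X - n:
  - X is a non-terminal: add FIRST(X) \ {ε} = { '-', 'n' }
    X is not nullable, so stop
From C → X:
  - X is a non-terminal: add FIRST(X) \ {ε} = { '-', 'n' }
    X is not nullable, so stop
From C → d:
  - d is a terminal: add 'd' and stop

Collecting: FIRST(C) = { '-', 'd', 'n' }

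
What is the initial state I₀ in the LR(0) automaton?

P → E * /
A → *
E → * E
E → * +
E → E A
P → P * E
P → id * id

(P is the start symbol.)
{ [E → . * +], [E → . * E], [E → . E A], [P → . E * /], [P → . P * E], [P → . id * id], [P' → . P] }

First, augment the grammar with P' → P
I₀ = CLOSURE({ [P' → . P] }):
  [P' → . P] has the dot before P: add [P → . E * /], [P → . P * E], [P → . id * id]
  [P → . E * /] has the dot before E: add [E → . * E], [E → . * +], [E → . E A]
No further items can be added.

I₀ = { [E → . * +], [E → . * E], [E → . E A], [P → . E * /], [P → . P * E], [P → . id * id], [P' → . P] }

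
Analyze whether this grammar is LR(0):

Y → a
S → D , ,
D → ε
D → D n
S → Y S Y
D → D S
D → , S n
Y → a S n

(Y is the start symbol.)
No. Shift-reduce conflict between [D → .] and [D → . , S n]

Augment with Y' → Y and build the canonical LR(0) collection (I0 = CLOSURE({[Y' → . Y]}), then GOTO on every symbol after a dot until no new states appear). It has 16 states:
  I0: { [Y → . a S n], [Y → . a], [Y' → . Y] }  — shift
  I1: { [Y' → Y .] }  — accept
  I2: { [D → . , S n], [D → . D S], [D → . D n], [D → .], [S → . D , ,], [S → . Y S Y], [Y → . a S n], [Y → . a], [Y → a . S n], [Y → a .] }  — shift, 2 reduces
  I3: { [D → , . S n], [D → . , S n], [D → . D S], [D → . D n], [D → .], [S → . D , ,], [S → . Y S Y], [Y → . a S n], [Y → . a] }  — shift, reduce
  I4: { [D → . , S n], [D → . D S], [D → . D n], [D → .], [D → D . S], [D → D . n], [S → . D , ,], [S → . Y S Y], [S → D . , ,], [Y → . a S n], [Y → . a] }  — shift, reduce
  I5: { [Y → a S . n] }  — shift
  I6: { [D → . , S n], [D → . D S], [D → . D n], [D → .], [S → . D , ,], [S → . Y S Y], [S → Y . S Y], [Y → . a S n], [Y → . a] }  — shift, reduce
  I7: { [S → Y S . Y], [Y → . a S n], [Y → . a] }  — shift
  I8: { [S → Y S Y .] }  — reduce
  I9: { [Y → a S n .] }  — reduce
  I10: { [D → , . S n], [D → . , S n], [D → . D S], [D → . D n], [D → .], [S → . D , ,], [S → . Y S Y], [S → D , . ,], [Y → . a S n], [Y → . a] }  — shift, reduce
  I11: { [D → D S .] }  — reduce
  I12: { [D → D n .] }  — reduce
  I13: { [D → , . S n], [D → . , S n], [D → . D S], [D → . D n], [D → .], [S → . D , ,], [S → . Y S Y], [S → D , , .], [Y → . a S n], [Y → . a] }  — shift, 2 reduces
  I14: { [D → , S . n] }  — shift
  I15: { [D → , S n .] }  — reduce

Conflict in state I2:
  Shift-reduce conflict between [D → .] and [D → . , S n]
So the grammar is NOT LR(0).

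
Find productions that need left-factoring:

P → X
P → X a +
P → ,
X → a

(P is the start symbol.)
Yes, P has productions with common prefix 'X'

Left-factoring is needed when two productions for the same non-terminal
share a common prefix on the right-hand side.

Productions for P:
  P → X
  P → X a +
  P → ,

Found common prefix 'X' in productions for P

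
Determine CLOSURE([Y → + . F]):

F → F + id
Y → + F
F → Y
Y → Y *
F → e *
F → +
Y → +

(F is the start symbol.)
To compute CLOSURE, for each item [A → α.Bβ] where B is a non-terminal, add [B → .γ] for all productions B → γ; repeat for the newly added items until nothing changes.

Start with: [Y → + . F]
  [Y → + . F] has the dot before F: add [F → . F + id], [F → . Y], [F → . e *], [F → . +]
  [F → . Y] has the dot before Y: add [Y → . + F], [Y → . Y *], [Y → . +]
No further items can be added.

CLOSURE = { [F → . +], [F → . F + id], [F → . Y], [F → . e *], [Y → + . F], [Y → . + F], [Y → . +], [Y → . Y *] }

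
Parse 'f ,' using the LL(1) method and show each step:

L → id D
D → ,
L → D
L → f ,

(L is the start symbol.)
Stack is shown with the top on the left.

Stack  Input  Action
--------------------
L $    f , $  output L → f ,
f , $  f , $  match 'f'
, $    , $    match ','
$      $      accept

The string is accepted.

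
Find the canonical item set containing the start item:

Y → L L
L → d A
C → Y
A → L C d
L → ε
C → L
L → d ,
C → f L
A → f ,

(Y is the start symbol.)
{ [L → . d ,], [L → . d A], [L → .], [Y → . L L], [Y' → . Y] }

First, augment the grammar with Y' → Y
I₀ = CLOSURE({ [Y' → . Y] }):
  [Y' → . Y] has the dot before Y: add [Y → . L L]
  [Y → . L L] has the dot before L: add [L → . d A], [L → .], [L → . d ,]
No further items can be added.

I₀ = { [L → . d ,], [L → . d A], [L → .], [Y → . L L], [Y' → . Y] }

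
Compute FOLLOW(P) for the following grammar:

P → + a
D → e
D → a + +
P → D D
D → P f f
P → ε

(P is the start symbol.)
To compute FOLLOW(P), find every occurrence of P on a right-hand side N → α P β: add FIRST(β) \ {ε}, and if β is empty or nullable also add FOLLOW(N). Iterate to a fixed point.

P is the start symbol, so $ ∈ FOLLOW(P).
In D → P f f: P is followed by f f, add FIRST(f f) \ {ε} = { 'f' }

Taking the union: FOLLOW(P) = { $, 'f' }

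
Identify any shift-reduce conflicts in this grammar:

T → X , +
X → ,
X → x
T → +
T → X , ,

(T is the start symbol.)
A shift-reduce conflict occurs when an LR(0) state has both:
  - a complete (reduce) item [A → α .] (dot at the end), and
  - a shift item [B → β . c γ] (dot before a terminal).

Augment with T' → T and build the canonical LR(0) collection (I0 = CLOSURE({[T' → . T]}), then GOTO on every symbol after a dot until no new states appear). It has 9 states:
  I0: { [T → . +], [T → . X , +], [T → . X , ,], [T' → . T], [X → . ,], [X → . x] }  — shift
  I1: { [T → + .] }  — reduce
  I2: { [X → , .] }  — reduce
  I3: { [T' → T .] }  — accept
  I4: { [T → X . , +], [T → X . , ,] }  — shift
  I5: { [X → x .] }  — reduce
  I6: { [T → X , . +], [T → X , . ,] }  — shift
  I7: { [T → X , + .] }  — reduce
  I8: { [T → X , , .] }  — reduce

No state contains both a complete item and a shift item.

Answer: No shift-reduce conflicts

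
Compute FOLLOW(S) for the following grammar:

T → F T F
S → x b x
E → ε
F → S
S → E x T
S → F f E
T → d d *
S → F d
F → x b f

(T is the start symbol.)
{ $, 'd', 'f', 'x' }

In F → S: S is at the end, add FOLLOW(F)

The FOLLOW sets referred to above (computed the same way, to a fixed point):
  FOLLOW(F) = { $, 'd', 'f', 'x' }

Taking the union: FOLLOW(S) = { $, 'd', 'f', 'x' }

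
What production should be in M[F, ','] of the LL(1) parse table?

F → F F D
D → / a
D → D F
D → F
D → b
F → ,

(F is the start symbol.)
To find M[F, ','], we find productions for F where ',' is in the predict set (PREDICT(N → α) = (FIRST(α) \ {ε}) ∪ (FOLLOW(N) if α ⇒* ε)).

Relevant sets:
  FIRST(F) = { ',' }

F → F F D: PREDICT = { ',' }
  ',' is in predict set, so this production goes in M[F, ',']
F → ,: PREDICT = { ',' }
  ',' is in predict set, so this production goes in M[F, ',']

M[F, ','] = F → F F D, F → ,  (a multiply-defined cell — the grammar is not LL(1))

Answer: F → F F D, F → ,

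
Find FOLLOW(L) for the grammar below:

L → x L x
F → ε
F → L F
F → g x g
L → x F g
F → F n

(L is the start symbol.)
{ $, 'g', 'n', 'x' }

L is the start symbol, so $ ∈ FOLLOW(L).
In L → x L x: L is followed by x, add FIRST(x) \ {ε} = { 'x' }
In F → L F: L is followed by F, add FIRST(F) \ {ε} = { 'g', 'n', 'x' }
  F is nullable, so also add FOLLOW(F)

The FOLLOW sets referred to above (computed the same way, to a fixed point):
  FOLLOW(F) = { 'g', 'n' }

Taking the union: FOLLOW(L) = { $, 'g', 'n', 'x' }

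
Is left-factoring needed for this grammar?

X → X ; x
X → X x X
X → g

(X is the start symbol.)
Yes, X has productions with common prefix 'X'

Left-factoring is needed when two productions for the same non-terminal
share a common prefix on the right-hand side.

Productions for X:
  X → X ; x
  X → X x X
  X → g

Found common prefix 'X' in productions for X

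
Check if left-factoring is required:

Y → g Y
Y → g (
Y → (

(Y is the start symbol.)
Left-factoring is needed when two productions for the same non-terminal
share a common prefix on the right-hand side.

Productions for Y:
  Y → g Y
  Y → g (
  Y → (

Found common prefix 'g' in productions for Y

Answer: Yes, Y has productions with common prefix 'g'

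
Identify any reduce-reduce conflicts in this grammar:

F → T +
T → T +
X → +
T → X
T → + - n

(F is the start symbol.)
A reduce-reduce conflict occurs when an LR(0) state has two complete items [A → α .] and [B → β .] — both call for a reduction, and with no lookahead the parser cannot choose between them.

Augment with F' → F and build the canonical LR(0) collection (I0 = CLOSURE({[F' → . F]}), then GOTO on every symbol after a dot until no new states appear). It has 8 states:
  I0: { [F → . T +], [F' → . F], [T → . + - n], [T → . T +], [T → . X], [X → . +] }  — shift
  I1: { [T → + . - n], [X → + .] }  — shift, reduce
  I2: { [F' → F .] }  — accept
  I3: { [F → T . +], [T → T . +] }  — shift
  I4: { [T → X .] }  — reduce
  I5: { [F → T + .], [T → T + .] }  — 2 reduces
  I6: { [T → + - . n] }  — shift
  I7: { [T → + - n .] }  — reduce

I5 contains complete items [F → T + .], [T → T + .] — reduce-reduce conflict.

Answer: Yes — I5: [F → T + .] vs [T → T + .]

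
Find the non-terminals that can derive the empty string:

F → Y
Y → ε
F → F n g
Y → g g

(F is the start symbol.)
{ 'F', 'Y' }

A non-terminal is nullable if it can derive ε (the empty string): either it has an ε-production, or it has a production whose right-hand side consists entirely of nullable non-terminals.

ε-productions: Y → ε
So Y is immediately nullable.
F → Y: every symbol on the right is nullable, so F is nullable too.
Every non-terminal is now nullable.
Nullable = { 'F', 'Y' }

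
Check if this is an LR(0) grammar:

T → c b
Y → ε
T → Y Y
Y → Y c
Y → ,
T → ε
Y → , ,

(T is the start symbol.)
No. Shift-reduce conflict between [T → .] and [T → . c b]

Augment with T' → T and build the canonical LR(0) collection (I0 = CLOSURE({[T' → . T]}), then GOTO on every symbol after a dot until no new states appear). It has 9 states:
  I0: { [T → . Y Y], [T → . c b], [T → .], [T' → . T], [Y → . , ,], [Y → . ,], [Y → . Y c], [Y → .] }  — shift, 2 reduces
  I1: { [Y → , . ,], [Y → , .] }  — shift, reduce
  I2: { [T' → T .] }  — accept
  I3: { [T → Y . Y], [Y → . , ,], [Y → . ,], [Y → . Y c], [Y → .], [Y → Y . c] }  — shift, reduce
  I4: { [T → c . b] }  — shift
  I5: { [T → c b .] }  — reduce
  I6: { [T → Y Y .], [Y → Y . c] }  — shift, reduce
  I7: { [Y → Y c .] }  — reduce
  I8: { [Y → , , .] }  — reduce

Conflict in state I0:
  Shift-reduce conflict between [T → .] and [T → . c b]
So the grammar is NOT LR(0).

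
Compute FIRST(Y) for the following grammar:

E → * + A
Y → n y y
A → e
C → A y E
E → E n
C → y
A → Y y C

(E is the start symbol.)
{ 'n' }

To compute FIRST(Y), examine every production with Y on the left-hand side, reading each right-hand side left to right until a non-nullable symbol is reached.

From Y → n y y:
  - n is a terminal: add 'n' and stop

Collecting: FIRST(Y) = { 'n' }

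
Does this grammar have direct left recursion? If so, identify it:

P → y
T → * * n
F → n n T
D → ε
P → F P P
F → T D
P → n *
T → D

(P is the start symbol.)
P → y: starts with y
T → * * n: starts with '*'
F → n n T: starts with n
D → ε: starts with ε
P → F P P: starts with F
F → T D: starts with T
P → n *: starts with n
T → D: starts with D

No direct left recursion found.

Answer: No direct left recursion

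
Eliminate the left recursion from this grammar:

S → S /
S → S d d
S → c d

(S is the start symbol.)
S → c d S'
S' → / S'
S' → d d S'
S' → ε

S is directly left-recursive. The standard transformation for
  A → A α₁ | ... | A α_m | β₁ | ... | β_n
is
  A  → β₁ A' | ... | β_n A'
  A' → α₁ A' | ... | α_m A' | ε

S → c d becomes S → c d S'
S → S / becomes S' → / S'
S → S d d becomes S' → d d S'
Add S' → ε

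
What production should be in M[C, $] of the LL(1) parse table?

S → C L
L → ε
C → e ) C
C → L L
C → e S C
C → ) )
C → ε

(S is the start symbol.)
To find M[C, $], we find productions for C where $ is in the predict set (PREDICT(N → α) = (FIRST(α) \ {ε}) ∪ (FOLLOW(N) if α ⇒* ε)).

Relevant sets:
  FIRST(L) = { ε }
  FOLLOW(C) = { $, ')', 'e' }

C → e ) C: PREDICT = { 'e' }
C → L L: PREDICT = { $, ')', 'e' }
  $ is in predict set, so this production goes in M[C, $]
C → e S C: PREDICT = { 'e' }
C → ) ): PREDICT = { ')' }
C → ε: PREDICT = { $, ')', 'e' }
  $ is in predict set, so this production goes in M[C, $]

M[C, $] = C → L L, C → ε  (a multiply-defined cell — the grammar is not LL(1))

Answer: C → L L, C → ε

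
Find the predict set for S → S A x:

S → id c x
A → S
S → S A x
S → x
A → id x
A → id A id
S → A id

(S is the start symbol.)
PREDICT(S → S A x) = (FIRST(RHS) \ {ε}) ∪ (FOLLOW(S) if ε ∈ FIRST(RHS), i.e. RHS ⇒* ε)
FIRST(S) = { 'id', 'x' }
FIRST(S A x) = { 'id', 'x' }
ε ∉ FIRST(S A x), so FOLLOW(S) is not added.
PREDICT(S → S A x) = { 'id', 'x' }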